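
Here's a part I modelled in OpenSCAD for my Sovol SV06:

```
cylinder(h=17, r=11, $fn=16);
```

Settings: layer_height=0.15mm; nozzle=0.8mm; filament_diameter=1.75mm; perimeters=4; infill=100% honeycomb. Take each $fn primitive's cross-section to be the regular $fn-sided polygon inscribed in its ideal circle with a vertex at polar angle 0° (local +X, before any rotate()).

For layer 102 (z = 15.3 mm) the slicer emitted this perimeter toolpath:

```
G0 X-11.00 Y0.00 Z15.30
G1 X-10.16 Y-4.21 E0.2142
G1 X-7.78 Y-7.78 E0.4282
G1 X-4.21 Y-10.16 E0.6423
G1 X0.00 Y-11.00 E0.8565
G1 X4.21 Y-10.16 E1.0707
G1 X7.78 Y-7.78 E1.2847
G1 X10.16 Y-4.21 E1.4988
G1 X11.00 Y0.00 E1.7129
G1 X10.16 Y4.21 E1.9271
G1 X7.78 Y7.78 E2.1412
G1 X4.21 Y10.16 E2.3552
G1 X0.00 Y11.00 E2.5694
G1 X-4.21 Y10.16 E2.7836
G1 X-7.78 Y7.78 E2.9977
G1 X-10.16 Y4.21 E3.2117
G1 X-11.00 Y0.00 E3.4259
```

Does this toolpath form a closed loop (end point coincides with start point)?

Start point (G0): (-11.00, 0.00). End point (last G1): the path returns to the start — closed.

yes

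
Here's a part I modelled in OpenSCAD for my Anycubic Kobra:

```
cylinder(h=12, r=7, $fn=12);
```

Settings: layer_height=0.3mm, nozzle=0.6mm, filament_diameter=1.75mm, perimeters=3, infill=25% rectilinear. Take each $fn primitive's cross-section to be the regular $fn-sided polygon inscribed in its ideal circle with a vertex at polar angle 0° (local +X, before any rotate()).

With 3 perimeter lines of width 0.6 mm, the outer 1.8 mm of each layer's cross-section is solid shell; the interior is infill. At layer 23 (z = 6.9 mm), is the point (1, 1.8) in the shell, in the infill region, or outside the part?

infill

At z = 6.9 mm: the cylinder: section is a regular 12-gon, circumradius r=7. Overall, the cross-section is a single solid region. The nearest boundary edge runs (3.50, 6.06)→(0.00, 7.00); distance from the point to it = 4.76 mm. The point is inside the cross-section and 4.76 mm from the nearest boundary — more than the 1.8 mm shell width (3 × 0.6), so it's in the infill interior.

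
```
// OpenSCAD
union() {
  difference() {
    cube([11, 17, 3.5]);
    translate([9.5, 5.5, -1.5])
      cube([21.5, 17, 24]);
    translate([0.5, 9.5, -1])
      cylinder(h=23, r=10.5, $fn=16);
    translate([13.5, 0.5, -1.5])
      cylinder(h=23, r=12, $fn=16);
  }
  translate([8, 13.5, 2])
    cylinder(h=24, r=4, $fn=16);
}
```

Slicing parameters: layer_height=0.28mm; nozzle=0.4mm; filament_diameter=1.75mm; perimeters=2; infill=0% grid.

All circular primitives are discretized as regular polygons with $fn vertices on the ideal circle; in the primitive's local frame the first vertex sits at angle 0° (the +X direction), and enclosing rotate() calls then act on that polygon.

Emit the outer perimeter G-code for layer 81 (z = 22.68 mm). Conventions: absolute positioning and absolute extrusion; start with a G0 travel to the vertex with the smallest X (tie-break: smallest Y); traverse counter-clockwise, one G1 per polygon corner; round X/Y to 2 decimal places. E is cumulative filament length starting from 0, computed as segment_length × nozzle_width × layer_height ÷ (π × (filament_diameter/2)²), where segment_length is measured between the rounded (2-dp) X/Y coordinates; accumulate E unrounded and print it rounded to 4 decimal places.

G0 X4.00 Y13.50 Z22.68
G1 X4.30 Y11.97 E0.0726
G1 X5.17 Y10.67 E0.1454
G1 X6.47 Y9.80 E0.2183
G1 X8.00 Y9.50 E0.2909
G1 X9.53 Y9.80 E0.3635
G1 X10.83 Y10.67 E0.4363
G1 X11.70 Y11.97 E0.5092
G1 X12.00 Y13.50 E0.5818
G1 X11.70 Y15.03 E0.6544
G1 X10.83 Y16.33 E0.7272
G1 X9.53 Y17.20 E0.8000
G1 X8.00 Y17.50 E0.8726
G1 X6.47 Y17.20 E0.9452
G1 X5.17 Y16.33 E1.0181
G1 X4.30 Y15.03 E1.0909
G1 X4.00 Y13.50 E1.1635

At z = 22.68 mm: the cube does not reach this height (z outside [0, 3.5]); the cube at (9.5, 5.5) does not reach this height (z outside [-1.5, 22.5]); the cylinder at (0.5, 9.5) is not intersected at this z (z outside [-1, 22]); the cylinder at (13.5, 0.5) is absent (z outside [-1.5, 21.5]); After the difference (first − rest): the first operand is absent here, so nothing remains; the r=4 cylinder at (8, 13.5) contributes a regular 16-gon of circumradius 4; Taking the union: only the r=4 cylinder at (8, 13.5) is present, so the union is just that shape — 1 connected region. The outline is a single polygon with 16 vertices. Extrusion per mm of travel: 0.4 × 0.28 / (π × 0.875²) = 0.046564. Accumulating E over each segment gives final E = 1.1635.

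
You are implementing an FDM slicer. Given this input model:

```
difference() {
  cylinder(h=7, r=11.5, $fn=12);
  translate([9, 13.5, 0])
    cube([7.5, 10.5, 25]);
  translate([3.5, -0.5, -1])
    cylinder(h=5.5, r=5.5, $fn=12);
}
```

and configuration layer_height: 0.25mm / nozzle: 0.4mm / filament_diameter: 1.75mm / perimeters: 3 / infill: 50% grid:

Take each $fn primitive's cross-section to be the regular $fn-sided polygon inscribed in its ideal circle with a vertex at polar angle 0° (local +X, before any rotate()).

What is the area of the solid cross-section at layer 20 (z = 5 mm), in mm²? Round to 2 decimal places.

At z = 5 mm: the cylinder: section is a regular 12-gon, circumradius r=11.5 (area = (12/2)·11.500²·sin(360°/12) = 396.75 mm²); the 7.5×10.5 cube at (9, 13.5) contributes its full rectangle (area 78.75 mm²); the cylinder at (3.5, -0.5) is absent (z outside [-1, 4.5]); Subtracting the remaining from the first: starting from the r=11.5 cylinder (396.75 mm²), the 7.5×10.5 cube at (9, 13.5) misses the remaining region (no effect) — area = 396.75 mm². Overall, the cross-section is a single solid region. Net area = 396.75 mm².

396.75 mm²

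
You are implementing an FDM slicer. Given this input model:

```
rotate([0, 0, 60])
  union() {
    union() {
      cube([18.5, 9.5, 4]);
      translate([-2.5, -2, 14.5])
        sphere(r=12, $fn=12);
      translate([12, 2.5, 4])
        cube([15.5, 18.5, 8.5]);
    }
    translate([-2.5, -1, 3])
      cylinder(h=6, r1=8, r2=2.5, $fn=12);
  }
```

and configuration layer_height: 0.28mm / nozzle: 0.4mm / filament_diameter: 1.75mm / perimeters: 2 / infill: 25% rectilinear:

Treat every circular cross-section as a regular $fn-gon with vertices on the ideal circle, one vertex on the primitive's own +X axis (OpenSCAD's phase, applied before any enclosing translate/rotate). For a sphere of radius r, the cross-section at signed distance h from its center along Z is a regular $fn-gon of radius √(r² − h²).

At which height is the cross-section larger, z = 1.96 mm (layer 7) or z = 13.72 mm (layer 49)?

layer 49 (z = 13.72 mm)

Layer 7 (z = 1.96): the 18.5×9.5 cube contributes its full rectangle (area 175.75 mm²); the sphere at (-2.5, -2) does not reach this height (|z−center|=12.540 > r=12); the cube at (12, 2.5) is not intersected at this z (z outside [4, 12.5]); Taking the union: only the 18.5×9.5 cube is present, so the union is just that shape — area = 175.75 mm²; the cone at (-2.5, -1) is not intersected at this z (z outside [3, 9]); Merging all regions: only the result so far is present, so the union is just that shape — area = 175.75 mm²; (whole slice rotated 60° about Z — lengths, areas and connectivity unchanged). So its area = 175.75 mm². Layer 49 (z = 13.72): the cube is not intersected at this z (z outside [0, 4]); the sphere at (-2.5, -2): section is a regular 12-gon, circumradius = √(r²−h²) = √(12²−0.78²) = 11.975 (area = (12/2)·11.975²·sin(360°/12) = 430.17 mm²); the cube at (12, 2.5) is absent (z outside [4, 12.5]); Taking the union: only the r=12 sphere at (-2.5, -2) is present, so the union is just that shape — area = 430.17 mm²; the cone at (-2.5, -1) is not intersected at this z (z outside [3, 9]); Taking the union: only the result so far is present, so the union is just that shape — area = 430.17 mm²; (rotated 60° about Z; rotation is an isometry so areas/perimeters/island counts are preserved). So its area = 430.17 mm². Layer 49 is larger (430.17 vs 175.75 mm²).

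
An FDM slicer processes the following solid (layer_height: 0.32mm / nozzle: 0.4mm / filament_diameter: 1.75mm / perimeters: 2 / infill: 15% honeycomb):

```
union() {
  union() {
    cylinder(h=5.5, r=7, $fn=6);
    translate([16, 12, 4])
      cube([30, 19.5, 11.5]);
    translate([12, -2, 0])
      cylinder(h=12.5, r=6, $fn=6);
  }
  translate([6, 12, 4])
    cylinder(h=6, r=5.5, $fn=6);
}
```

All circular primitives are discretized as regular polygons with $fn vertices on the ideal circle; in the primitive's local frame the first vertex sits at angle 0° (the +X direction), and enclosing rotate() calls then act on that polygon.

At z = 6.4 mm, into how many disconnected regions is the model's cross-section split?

3

At z = 6.4 mm: the cylinder is absent (z outside [0, 5.5]); the cube at (16, 12) is present — its section is the full 30×19.5 rectangle; the r=6 cylinder at (12, -2) contributes a regular 6-gon of circumradius 6; Combining (union): the 2 present regions are separate (no shared area or edge), so areas and boundary lengths simply add and each stays a separate island — 2 connected regions; the cylinder at (6, 12): section is a regular 6-gon, circumradius r=5.5; Taking the union: the 2 present regions are separate (no shared area or edge), so areas and boundary lengths simply add and each stays a separate island — 3 connected regions. The result has 3 disconnected regions.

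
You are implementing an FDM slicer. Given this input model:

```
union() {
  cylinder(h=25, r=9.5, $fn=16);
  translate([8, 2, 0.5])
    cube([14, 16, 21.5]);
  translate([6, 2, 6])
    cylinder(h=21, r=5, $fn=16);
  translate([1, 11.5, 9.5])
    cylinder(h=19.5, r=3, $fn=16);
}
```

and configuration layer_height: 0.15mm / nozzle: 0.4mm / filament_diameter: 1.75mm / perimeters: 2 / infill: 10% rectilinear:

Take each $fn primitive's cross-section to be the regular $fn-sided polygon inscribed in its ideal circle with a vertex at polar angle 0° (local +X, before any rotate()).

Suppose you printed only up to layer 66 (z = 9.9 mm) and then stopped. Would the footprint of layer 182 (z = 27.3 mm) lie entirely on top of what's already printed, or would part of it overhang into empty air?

entirely on top

Compare the two slices. At z = 9.9: the cylinder: section is a regular 16-gon, circumradius r=9.5 (area = (16/2)·9.500²·sin(360°/16) = 276.30 mm²); the 14×16 cube at (8, 2) contributes its full rectangle (area 224.00 mm²); the r=5 cylinder at (6, 2) gives a regular 16-gon of circumradius 5 (constant along its height) (area = (16/2)·5.000²·sin(360°/16) = 76.54 mm²); the r=3 cylinder at (1, 11.5) contributes a regular 16-gon of circumradius 3 (area = (16/2)·3.000²·sin(360°/16) = 27.55 mm²); Combining (union): the regions partially overlap — summed areas 604.39 mm² minus the doubly-counted overlap 75.10 mm² gives 529.29 mm² — area = 529.29 mm². At z = 27.3: the cylinder is absent (z outside [0, 25]); the cube at (8, 2) is not intersected at this z (z outside [0.5, 22]); the cylinder at (6, 2) is not intersected at this z (z outside [6, 27]); the cylinder at (1, 11.5): section is a regular 16-gon, circumradius r=3 (area = (16/2)·3.000²·sin(360°/16) = 27.55 mm²); Combining (union): only the r=3 cylinder at (1, 11.5) is present, so the union is just that shape — area = 27.55 mm². Checking containment: the cross-section at z = 27.3 is a subset of the cross-section at z = 9.9.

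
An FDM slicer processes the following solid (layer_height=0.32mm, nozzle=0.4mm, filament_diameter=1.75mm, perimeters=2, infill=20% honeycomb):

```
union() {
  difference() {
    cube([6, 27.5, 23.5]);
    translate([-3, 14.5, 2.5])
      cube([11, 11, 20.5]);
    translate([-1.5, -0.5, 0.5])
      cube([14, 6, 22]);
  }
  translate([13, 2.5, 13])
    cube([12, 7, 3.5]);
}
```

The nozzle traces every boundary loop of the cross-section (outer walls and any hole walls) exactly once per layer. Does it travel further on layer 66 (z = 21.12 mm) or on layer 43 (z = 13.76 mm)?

layer 43 (z = 13.76 mm)

Layer 66 (z = 21.12): the 6×27.5 cube contributes its full rectangle (perimeter 67.00 mm); the cube at (-3, 14.5) is present — its section is the full 11×11 rectangle (perimeter 44.00 mm); the cube at (-1.5, -0.5) (footprint 14×6) is included at this height (perimeter 40.00 mm); Subtracting the remaining from the first: starting from the 6×27.5 cube, the 11×11 cube at (-3, 14.5) partially overlaps it — only the 66.00 mm² overlap (of its 121.00 mm²) is removed, clipping the outline; the 14×6 cube at (-1.5, -0.5) partially overlaps it — only the 33.00 mm² overlap (of its 84.00 mm²) is removed, clipping the outline — boundary = 46.00 mm; the cube at (13, 2.5) does not reach this height (z outside [13, 16.5]); Taking the union: only that combined region is present, so the union is just that shape — boundary = 46.00 mm. So its perimeter = 46.00 mm. Layer 43 (z = 13.76): the cube is present — its section is the full 6×27.5 rectangle (perimeter 67.00 mm); the 11×11 cube at (-3, 14.5) contributes its full rectangle (perimeter 44.00 mm); the cube at (-1.5, -0.5) (footprint 14×6) is included at this height (perimeter 40.00 mm); Taking the first minus the rest: starting from the 6×27.5 cube, the 11×11 cube at (-3, 14.5) partially overlaps it — only the 66.00 mm² overlap (of its 121.00 mm²) is removed, clipping the outline; the 14×6 cube at (-1.5, -0.5) partially overlaps it — only the 33.00 mm² overlap (of its 84.00 mm²) is removed, clipping the outline — boundary = 46.00 mm; the cube at (13, 2.5) (footprint 12×7) is included at this height (perimeter 38.00 mm); Taking the union: the 2 present regions are separate (no shared area or edge), so areas and boundary lengths simply add and each stays a separate island — boundary = 84.00 mm. So its perimeter = 84.00 mm. Layer 43 is larger (84.00 vs 46.00 mm).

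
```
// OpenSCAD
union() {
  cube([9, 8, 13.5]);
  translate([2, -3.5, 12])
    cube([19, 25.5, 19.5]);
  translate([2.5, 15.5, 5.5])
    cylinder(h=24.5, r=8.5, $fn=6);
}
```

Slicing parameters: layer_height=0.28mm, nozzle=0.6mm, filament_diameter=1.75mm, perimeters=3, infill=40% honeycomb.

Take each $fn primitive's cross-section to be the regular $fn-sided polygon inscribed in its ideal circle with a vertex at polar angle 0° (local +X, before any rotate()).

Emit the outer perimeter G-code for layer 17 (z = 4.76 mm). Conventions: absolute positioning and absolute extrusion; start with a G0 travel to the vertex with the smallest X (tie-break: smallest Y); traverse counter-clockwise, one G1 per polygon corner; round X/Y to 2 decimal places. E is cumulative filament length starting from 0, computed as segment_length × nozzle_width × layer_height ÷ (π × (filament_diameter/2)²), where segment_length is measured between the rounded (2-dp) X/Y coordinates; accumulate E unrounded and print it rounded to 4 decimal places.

G0 X0.00 Y0.00 Z4.76
G1 X9.00 Y0.00 E0.6286
G1 X9.00 Y8.00 E1.1874
G1 X0.00 Y8.00 E1.8160
G1 X0.00 Y0.00 E2.3748

At z = 4.76 mm: the 9×8 cube contributes its full rectangle; the cube at (2, -3.5) is not intersected at this z (z outside [12, 31.5]); the cylinder at (2.5, 15.5) does not reach this height (z outside [5.5, 30]); Merging all regions: only the 9×8 cube is present, so the union is just that shape — 1 connected region. The outline is a single polygon with 4 vertices. Extrusion per mm of travel: 0.6 × 0.28 / (π × 0.875²) = 0.069846. Accumulating E over each segment gives final E = 2.3748.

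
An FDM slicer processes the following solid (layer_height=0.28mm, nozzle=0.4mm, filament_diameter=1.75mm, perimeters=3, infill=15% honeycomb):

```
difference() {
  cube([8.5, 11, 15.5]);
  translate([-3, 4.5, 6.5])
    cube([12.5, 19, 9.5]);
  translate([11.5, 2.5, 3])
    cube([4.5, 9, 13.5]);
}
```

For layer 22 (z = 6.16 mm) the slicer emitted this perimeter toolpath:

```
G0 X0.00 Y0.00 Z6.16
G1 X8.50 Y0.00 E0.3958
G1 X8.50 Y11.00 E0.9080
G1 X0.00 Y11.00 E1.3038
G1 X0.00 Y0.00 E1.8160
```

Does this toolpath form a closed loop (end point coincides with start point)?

yes

Start point (G0): (0.00, 0.00). End point (last G1): the path returns to the start — closed.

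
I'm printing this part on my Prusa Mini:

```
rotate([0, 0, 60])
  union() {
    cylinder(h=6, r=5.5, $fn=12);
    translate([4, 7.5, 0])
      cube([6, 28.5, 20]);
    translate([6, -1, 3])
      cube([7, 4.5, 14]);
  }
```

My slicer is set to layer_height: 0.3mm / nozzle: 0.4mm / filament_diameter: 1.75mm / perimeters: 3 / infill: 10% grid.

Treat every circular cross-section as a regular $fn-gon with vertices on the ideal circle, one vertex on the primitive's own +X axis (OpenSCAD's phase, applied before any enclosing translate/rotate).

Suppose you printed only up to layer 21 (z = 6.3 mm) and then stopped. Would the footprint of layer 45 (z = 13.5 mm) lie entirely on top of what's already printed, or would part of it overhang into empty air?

Compare the two slices. At z = 6.3: the cylinder does not reach this height (z outside [0, 6]); the cube at (4, 7.5) is present — its section is the full 6×28.5 rectangle (area 171.00 mm²); the cube at (6, -1) (footprint 7×4.5) is included at this height (area 31.50 mm²); Combining (union): the 2 present regions are separate (no shared area or edge), so areas and boundary lengths simply add and each stays a separate island — area = 202.50 mm²; (rotated 60° about Z; rotation is an isometry so areas/perimeters/island counts are preserved). At z = 13.5: the cylinder does not reach this height (z outside [0, 6]); the cube at (4, 7.5) (footprint 6×28.5) is included at this height (area 171.00 mm²); the cube at (6, -1) (footprint 7×4.5) is included at this height (area 31.50 mm²); Merging all regions: the 2 present regions are separate (no shared area or edge), so areas and boundary lengths simply add and each stays a separate island — area = 202.50 mm²; (whole slice rotated 60° about Z — lengths, areas and connectivity unchanged). Checking containment: the cross-section at z = 13.5 is a subset of the cross-section at z = 6.3.

entirely on top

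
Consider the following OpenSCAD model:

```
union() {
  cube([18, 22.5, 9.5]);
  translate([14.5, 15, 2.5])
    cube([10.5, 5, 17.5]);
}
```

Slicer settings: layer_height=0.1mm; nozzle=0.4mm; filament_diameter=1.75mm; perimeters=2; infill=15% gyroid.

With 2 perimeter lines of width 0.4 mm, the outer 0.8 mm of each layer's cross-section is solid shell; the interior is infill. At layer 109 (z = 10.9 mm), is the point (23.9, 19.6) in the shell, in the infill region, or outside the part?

At z = 10.9 mm: the cube is not intersected at this z (z outside [0, 9.5]); the cube at (14.5, 15) is present — its section is the full 10.5×5 rectangle; Taking the union: only the 10.5×5 cube at (14.5, 15) is present, so the union is just that shape — 1 connected region. Overall, the cross-section is a single solid region. The nearest boundary edge runs (25.00, 20.00)→(14.50, 20.00); distance from the point to it = 0.40 mm. The point is inside the cross-section, 0.40 mm from the nearest boundary — within the 0.8 mm shell band (2 × 0.4).

shell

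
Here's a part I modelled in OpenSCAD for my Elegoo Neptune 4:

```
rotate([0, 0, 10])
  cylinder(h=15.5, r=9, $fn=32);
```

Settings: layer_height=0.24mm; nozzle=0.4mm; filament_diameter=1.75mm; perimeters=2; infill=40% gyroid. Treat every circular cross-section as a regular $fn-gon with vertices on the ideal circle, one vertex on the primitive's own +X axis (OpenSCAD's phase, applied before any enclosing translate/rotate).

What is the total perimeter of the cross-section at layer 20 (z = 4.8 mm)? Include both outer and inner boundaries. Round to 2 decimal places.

56.46 mm

At z = 4.8 mm: the cylinder: section is a regular 32-gon, circumradius r=9 (perimeter = 2·32·9.000·sin(180°/32) = 56.46 mm); (rotated 10° about Z; rotation is an isometry so areas/perimeters/island counts are preserved). Overall, the cross-section is a single solid region. Total boundary length (outer) = 56.46 mm.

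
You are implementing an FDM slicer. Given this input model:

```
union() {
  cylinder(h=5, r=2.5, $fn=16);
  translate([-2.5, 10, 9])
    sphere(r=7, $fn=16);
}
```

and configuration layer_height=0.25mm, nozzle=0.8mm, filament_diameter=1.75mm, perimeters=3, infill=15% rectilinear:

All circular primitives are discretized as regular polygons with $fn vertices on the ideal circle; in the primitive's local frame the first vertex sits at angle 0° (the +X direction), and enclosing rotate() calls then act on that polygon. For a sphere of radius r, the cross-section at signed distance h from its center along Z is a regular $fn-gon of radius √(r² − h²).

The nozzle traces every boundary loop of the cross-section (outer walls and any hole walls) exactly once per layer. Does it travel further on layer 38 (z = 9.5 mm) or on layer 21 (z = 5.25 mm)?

layer 38 (z = 9.5 mm)

Layer 38 (z = 9.5): the cylinder is not intersected at this z (z outside [0, 5]); the sphere at (-2.5, 10): section is a regular 16-gon, circumradius = √(r²−h²) = √(7²−0.5²) = 6.982 (perimeter = 2·16·6.982·sin(180°/16) = 43.59 mm); Combining (union): only the r=7 sphere at (-2.5, 10) is present, so the union is just that shape — boundary = 43.59 mm. So its perimeter = 43.59 mm. Layer 21 (z = 5.25): the cylinder is absent (z outside [0, 5]); the r=7 sphere at (-2.5, 10) slices to a regular 16-gon of circumradius 5.911 (√(r²−h²) with h=3.75 from center) (perimeter = 2·16·5.911·sin(180°/16) = 36.90 mm); Taking the union: only the r=7 sphere at (-2.5, 10) is present, so the union is just that shape — boundary = 36.90 mm. So its perimeter = 36.90 mm. Layer 38 is larger (43.59 vs 36.90 mm).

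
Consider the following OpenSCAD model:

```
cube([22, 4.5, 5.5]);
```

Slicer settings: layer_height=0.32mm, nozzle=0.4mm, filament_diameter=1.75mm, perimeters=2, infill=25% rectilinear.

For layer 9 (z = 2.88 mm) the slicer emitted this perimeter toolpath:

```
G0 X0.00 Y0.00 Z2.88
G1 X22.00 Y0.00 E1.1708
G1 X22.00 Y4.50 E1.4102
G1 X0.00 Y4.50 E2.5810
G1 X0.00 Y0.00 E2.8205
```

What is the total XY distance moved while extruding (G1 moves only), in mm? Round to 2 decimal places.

53.00 mm

Sum the Euclidean lengths of each G1 segment: total = 53.00 mm.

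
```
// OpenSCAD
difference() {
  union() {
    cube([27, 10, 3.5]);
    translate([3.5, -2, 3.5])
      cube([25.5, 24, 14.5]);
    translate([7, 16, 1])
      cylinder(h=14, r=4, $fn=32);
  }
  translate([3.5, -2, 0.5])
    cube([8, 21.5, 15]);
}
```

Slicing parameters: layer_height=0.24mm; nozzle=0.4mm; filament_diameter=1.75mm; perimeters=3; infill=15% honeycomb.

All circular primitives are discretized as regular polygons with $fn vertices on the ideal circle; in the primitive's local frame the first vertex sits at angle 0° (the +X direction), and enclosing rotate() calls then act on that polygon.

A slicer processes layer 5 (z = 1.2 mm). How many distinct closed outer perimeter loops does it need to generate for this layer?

4

At z = 1.2 mm: the cube is present — its section is the full 27×10 rectangle; the cube at (3.5, -2) is not intersected at this z (z outside [3.5, 18]); the r=4 cylinder at (7, 16) gives a regular 32-gon of circumradius 4 (constant along its height); Merging all regions: the 2 present regions are separate (no shared area or edge), so areas and boundary lengths simply add and each stays a separate island — 2 connected regions; the 8×21.5 cube at (3.5, -2) contributes its full rectangle; Subtracting the remaining from the first: starting from the result so far, the 8×21.5 cube at (3.5, -2) partially overlaps it — only the 127.43 mm² overlap (of its 172.00 mm²) is removed, clipping the outline — 4 connected regions. The result has 4 disconnected regions.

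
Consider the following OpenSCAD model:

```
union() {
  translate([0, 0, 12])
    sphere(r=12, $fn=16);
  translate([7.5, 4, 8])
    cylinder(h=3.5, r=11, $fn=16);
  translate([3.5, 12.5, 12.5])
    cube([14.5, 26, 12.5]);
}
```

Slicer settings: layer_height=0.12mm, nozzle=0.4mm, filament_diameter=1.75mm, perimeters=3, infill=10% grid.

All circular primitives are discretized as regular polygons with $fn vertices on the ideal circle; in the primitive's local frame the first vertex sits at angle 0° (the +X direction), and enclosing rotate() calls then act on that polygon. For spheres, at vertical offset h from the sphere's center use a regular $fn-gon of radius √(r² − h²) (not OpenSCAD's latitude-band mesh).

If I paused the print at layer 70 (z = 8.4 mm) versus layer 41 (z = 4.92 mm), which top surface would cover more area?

Layer 70 (z = 8.4): the r=12 sphere slices to a regular 16-gon of circumradius 11.447 (√(r²−h²) with h=3.6 from center) (area = (16/2)·11.447²·sin(360°/16) = 401.17 mm²); the r=11 cylinder at (7.5, 4) gives a regular 16-gon of circumradius 11 (constant along its height) (area = (16/2)·11.000²·sin(360°/16) = 370.44 mm²); the cube at (3.5, 12.5) does not reach this height (z outside [12.5, 25]); Taking the union: the regions partially overlap — summed areas 771.61 mm² minus the doubly-counted overlap 201.91 mm² gives 569.70 mm² — area = 569.70 mm². So its area = 569.70 mm². Layer 41 (z = 4.92): the r=12 sphere slices to a regular 16-gon of circumradius 9.689 (√(r²−h²) with h=7.08 from center) (area = (16/2)·9.689²·sin(360°/16) = 287.39 mm²); the cylinder at (7.5, 4) is absent (z outside [8, 11.5]); the cube at (3.5, 12.5) does not reach this height (z outside [12.5, 25]); Taking the union: only the r=12 sphere is present, so the union is just that shape — area = 287.39 mm². So its area = 287.39 mm². Layer 70 is larger (569.70 vs 287.39 mm²).

layer 70 (z = 8.4 mm)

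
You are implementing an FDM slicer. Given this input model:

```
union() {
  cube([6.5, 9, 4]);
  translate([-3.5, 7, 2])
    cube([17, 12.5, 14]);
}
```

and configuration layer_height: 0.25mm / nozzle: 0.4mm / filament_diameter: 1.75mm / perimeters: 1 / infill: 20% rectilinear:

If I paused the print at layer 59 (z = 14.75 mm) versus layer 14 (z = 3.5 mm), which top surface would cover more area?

layer 14 (z = 3.5 mm)

Layer 59 (z = 14.75): the cube is absent (z outside [0, 4]); the cube at (-3.5, 7) is present — its section is the full 17×12.5 rectangle (area 212.50 mm²); Merging all regions: only the 17×12.5 cube at (-3.5, 7) is present, so the union is just that shape — area = 212.50 mm². So its area = 212.50 mm². Layer 14 (z = 3.5): the 6.5×9 cube contributes its full rectangle (area 58.50 mm²); the cube at (-3.5, 7) (footprint 17×12.5) is included at this height (area 212.50 mm²); Merging all regions: the regions partially overlap — summed areas 271.00 mm² minus the doubly-counted overlap 13.00 mm² gives 258.00 mm² — area = 258.00 mm². So its area = 258.00 mm². Layer 14 is larger (258.00 vs 212.50 mm²).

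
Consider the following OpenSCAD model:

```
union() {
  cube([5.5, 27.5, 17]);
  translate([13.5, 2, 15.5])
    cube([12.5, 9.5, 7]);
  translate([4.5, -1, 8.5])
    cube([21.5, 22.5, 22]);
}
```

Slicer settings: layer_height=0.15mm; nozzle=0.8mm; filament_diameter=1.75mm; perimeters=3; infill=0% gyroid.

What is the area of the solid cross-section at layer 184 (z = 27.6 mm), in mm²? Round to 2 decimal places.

483.75 mm²

At z = 27.6 mm: the cube does not reach this height (z outside [0, 17]); the cube at (13.5, 2) does not reach this height (z outside [15.5, 22.5]); the cube at (4.5, -1) (footprint 21.5×22.5) is included at this height (area 483.75 mm²); Merging all regions: only the 21.5×22.5 cube at (4.5, -1) is present, so the union is just that shape — area = 483.75 mm². Overall, the cross-section is a single solid region. Net area = 483.75 mm².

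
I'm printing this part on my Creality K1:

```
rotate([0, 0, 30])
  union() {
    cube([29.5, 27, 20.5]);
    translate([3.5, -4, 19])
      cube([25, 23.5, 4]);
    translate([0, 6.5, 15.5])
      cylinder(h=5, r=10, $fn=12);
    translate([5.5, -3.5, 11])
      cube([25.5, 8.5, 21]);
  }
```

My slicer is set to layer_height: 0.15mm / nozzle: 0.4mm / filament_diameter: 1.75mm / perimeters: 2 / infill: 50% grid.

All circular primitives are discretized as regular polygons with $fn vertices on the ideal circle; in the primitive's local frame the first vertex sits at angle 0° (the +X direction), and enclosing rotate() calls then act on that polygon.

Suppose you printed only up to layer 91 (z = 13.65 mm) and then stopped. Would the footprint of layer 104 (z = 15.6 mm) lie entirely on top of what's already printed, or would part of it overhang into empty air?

Compare the two slices. At z = 13.65: the 29.5×27 cube contributes its full rectangle (area 796.50 mm²); the cube at (3.5, -4) is absent (z outside [19, 23]); the cylinder at (0, 6.5) is not intersected at this z (z outside [15.5, 20.5]); the 25.5×8.5 cube at (5.5, -3.5) contributes its full rectangle (area 216.75 mm²); Taking the union: the regions partially overlap — summed areas 1013.25 mm² minus the doubly-counted overlap 120.00 mm² gives 893.25 mm² — area = 893.25 mm²; (whole slice rotated 30° about Z — lengths, areas and connectivity unchanged). At z = 15.6: the 29.5×27 cube contributes its full rectangle (area 796.50 mm²); the cube at (3.5, -4) is not intersected at this z (z outside [19, 23]); the r=10 cylinder at (0, 6.5) gives a regular 12-gon of circumradius 10 (constant along its height) (area = (12/2)·10.000²·sin(360°/12) = 300.00 mm²); the cube at (5.5, -3.5) is present — its section is the full 25.5×8.5 rectangle (area 216.75 mm²); Merging all regions: the regions partially overlap — summed areas 1313.25 mm² minus the doubly-counted overlap 254.89 mm² gives 1058.36 mm² — area = 1058.36 mm²; (whole slice rotated 30° about Z — lengths, areas and connectivity unchanged). Checking containment: at z = 15.6 the cross-section extends beyond the z = 13.65 cross-section by about 165.11 mm².

part overhangs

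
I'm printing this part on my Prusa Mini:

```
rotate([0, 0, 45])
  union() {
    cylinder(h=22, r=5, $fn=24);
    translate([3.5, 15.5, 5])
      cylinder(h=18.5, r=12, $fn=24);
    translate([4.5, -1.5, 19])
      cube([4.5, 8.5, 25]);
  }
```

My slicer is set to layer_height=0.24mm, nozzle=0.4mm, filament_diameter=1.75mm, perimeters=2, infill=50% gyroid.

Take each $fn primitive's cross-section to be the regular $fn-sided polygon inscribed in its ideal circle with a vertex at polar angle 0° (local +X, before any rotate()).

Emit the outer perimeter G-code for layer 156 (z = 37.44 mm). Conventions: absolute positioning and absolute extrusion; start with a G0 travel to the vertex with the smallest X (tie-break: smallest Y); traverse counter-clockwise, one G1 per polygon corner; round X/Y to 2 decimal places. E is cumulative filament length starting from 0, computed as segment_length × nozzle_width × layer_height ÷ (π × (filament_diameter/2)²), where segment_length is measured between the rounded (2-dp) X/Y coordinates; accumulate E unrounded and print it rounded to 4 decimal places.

At z = 37.44 mm: the cylinder does not reach this height (z outside [0, 22]); the cylinder at (3.5, 15.5) is absent (z outside [5, 23.5]); the cube at (4.5, -1.5) (footprint 4.5×8.5) is included at this height; Taking the union: only the 4.5×8.5 cube at (4.5, -1.5) is present, so the union is just that shape — 1 connected region; (rotated 45° about Z; rotation is an isometry so areas/perimeters/island counts are preserved). The outline is a single polygon with 4 vertices. Extrusion per mm of travel: 0.4 × 0.24 / (π × 0.875²) = 0.039912. Accumulating E over each segment gives final E = 1.0374.

G0 X-1.77 Y8.13 Z37.44
G1 X4.24 Y2.12 E0.3392
G1 X7.42 Y5.30 E0.5187
G1 X1.41 Y11.31 E0.8580
G1 X-1.77 Y8.13 E1.0374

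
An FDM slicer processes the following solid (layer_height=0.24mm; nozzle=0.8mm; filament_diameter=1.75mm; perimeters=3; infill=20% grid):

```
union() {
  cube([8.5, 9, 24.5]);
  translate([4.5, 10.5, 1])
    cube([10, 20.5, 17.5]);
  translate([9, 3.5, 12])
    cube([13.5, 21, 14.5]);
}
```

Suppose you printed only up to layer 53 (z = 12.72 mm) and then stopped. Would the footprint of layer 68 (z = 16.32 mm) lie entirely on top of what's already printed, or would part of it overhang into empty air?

Compare the two slices. At z = 12.72: the 8.5×9 cube contributes its full rectangle (area 76.50 mm²); the 10×20.5 cube at (4.5, 10.5) contributes its full rectangle (area 205.00 mm²); the cube at (9, 3.5) (footprint 13.5×21) is included at this height (area 283.50 mm²); Merging all regions: the regions partially overlap — summed areas 565.00 mm² minus the doubly-counted overlap 77.00 mm² gives 488.00 mm² — area = 488.00 mm². At z = 16.32: the cube is present — its section is the full 8.5×9 rectangle (area 76.50 mm²); the cube at (4.5, 10.5) (footprint 10×20.5) is included at this height (area 205.00 mm²); the 13.5×21 cube at (9, 3.5) contributes its full rectangle (area 283.50 mm²); Combining (union): the regions partially overlap — summed areas 565.00 mm² minus the doubly-counted overlap 77.00 mm² gives 488.00 mm² — area = 488.00 mm². Checking containment: the cross-section at z = 16.32 is a subset of the cross-section at z = 12.72.

entirely on top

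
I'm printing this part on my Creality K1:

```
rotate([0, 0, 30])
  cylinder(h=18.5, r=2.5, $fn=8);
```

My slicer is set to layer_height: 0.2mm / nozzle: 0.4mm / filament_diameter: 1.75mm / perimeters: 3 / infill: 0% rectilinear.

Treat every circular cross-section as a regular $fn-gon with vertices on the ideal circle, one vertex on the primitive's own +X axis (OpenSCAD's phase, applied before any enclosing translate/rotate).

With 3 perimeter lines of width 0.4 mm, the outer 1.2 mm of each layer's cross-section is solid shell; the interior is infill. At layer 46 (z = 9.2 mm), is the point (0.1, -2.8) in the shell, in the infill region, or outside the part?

outside

At z = 9.2 mm: the r=2.5 cylinder contributes a regular 8-gon of circumradius 2.5; (whole slice rotated 30° about Z — lengths, areas and connectivity unchanged). Overall, the cross-section is a single solid region. Undo the 30° rotation: the query point maps to (-1.313, -2.475) in the un-rotated model frame. The nearest boundary edge runs (-1.77, -1.77)→(-0.00, -2.50); distance from the point to it = 0.48 mm. The point is not inside any of the regions above, so it lies outside the cross-section (0.48 mm from the nearest boundary).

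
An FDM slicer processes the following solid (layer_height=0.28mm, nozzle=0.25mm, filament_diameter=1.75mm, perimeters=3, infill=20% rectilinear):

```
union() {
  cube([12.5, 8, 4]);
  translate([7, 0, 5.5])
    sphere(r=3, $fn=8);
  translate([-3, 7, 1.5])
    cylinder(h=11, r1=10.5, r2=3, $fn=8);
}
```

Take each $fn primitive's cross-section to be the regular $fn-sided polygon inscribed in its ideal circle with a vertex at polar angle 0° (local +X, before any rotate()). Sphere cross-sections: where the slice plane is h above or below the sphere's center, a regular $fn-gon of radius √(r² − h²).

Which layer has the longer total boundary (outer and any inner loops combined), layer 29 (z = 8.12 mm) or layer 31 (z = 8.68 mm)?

layer 29 (z = 8.12 mm)

Layer 29 (z = 8.12): the cube is not intersected at this z (z outside [0, 4]); the r=3 sphere at (7, 0) contributes a regular 8-gon of circumradius √(3²−2.62²) = 1.461 (perimeter = 2·8·1.461·sin(180°/8) = 8.95 mm); the cone at (-3, 7) contributes a regular 8-gon of circumradius 5.986 (interpolated between r1=10.5 and r2=3 at t=0.602) (perimeter = 2·8·5.986·sin(180°/8) = 36.65 mm); Merging all regions: the 2 present regions are separate (no shared area or edge), so areas and boundary lengths simply add and each stays a separate island — boundary = 45.60 mm. So its perimeter = 45.60 mm. Layer 31 (z = 8.68): the cube is not intersected at this z (z outside [0, 4]); the sphere at (7, 0) is not intersected at this z (|z−center|=3.180 > r=3); the cone at (-3, 7) contributes a regular 8-gon of circumradius 5.605 (interpolated between r1=10.5 and r2=3 at t=0.653) (perimeter = 2·8·5.605·sin(180°/8) = 34.32 mm); Taking the union: only the cone at (-3, 7) is present, so the union is just that shape — boundary = 34.32 mm. So its perimeter = 34.32 mm. Layer 29 is larger (45.60 vs 34.32 mm).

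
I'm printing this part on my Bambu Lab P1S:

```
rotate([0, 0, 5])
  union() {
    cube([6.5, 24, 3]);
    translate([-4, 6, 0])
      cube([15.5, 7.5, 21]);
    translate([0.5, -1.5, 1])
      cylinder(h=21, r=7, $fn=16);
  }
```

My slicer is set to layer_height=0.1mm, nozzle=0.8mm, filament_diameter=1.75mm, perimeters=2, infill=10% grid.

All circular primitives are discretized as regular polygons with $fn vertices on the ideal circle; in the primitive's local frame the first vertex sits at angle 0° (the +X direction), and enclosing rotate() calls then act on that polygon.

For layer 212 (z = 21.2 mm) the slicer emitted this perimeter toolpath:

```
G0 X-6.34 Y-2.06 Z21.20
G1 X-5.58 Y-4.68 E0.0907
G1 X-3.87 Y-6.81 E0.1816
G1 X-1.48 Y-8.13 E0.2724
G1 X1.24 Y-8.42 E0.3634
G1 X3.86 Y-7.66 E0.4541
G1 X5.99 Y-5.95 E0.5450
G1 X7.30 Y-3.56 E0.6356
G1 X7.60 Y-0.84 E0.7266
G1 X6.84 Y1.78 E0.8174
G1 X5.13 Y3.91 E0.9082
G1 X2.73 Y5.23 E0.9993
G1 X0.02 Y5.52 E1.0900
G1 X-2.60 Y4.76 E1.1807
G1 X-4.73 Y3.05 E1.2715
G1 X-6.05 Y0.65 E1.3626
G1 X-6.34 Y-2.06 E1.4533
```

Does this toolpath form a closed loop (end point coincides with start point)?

yes

Start point (G0): (-6.34, -2.06). End point (last G1): the path returns to the start — closed.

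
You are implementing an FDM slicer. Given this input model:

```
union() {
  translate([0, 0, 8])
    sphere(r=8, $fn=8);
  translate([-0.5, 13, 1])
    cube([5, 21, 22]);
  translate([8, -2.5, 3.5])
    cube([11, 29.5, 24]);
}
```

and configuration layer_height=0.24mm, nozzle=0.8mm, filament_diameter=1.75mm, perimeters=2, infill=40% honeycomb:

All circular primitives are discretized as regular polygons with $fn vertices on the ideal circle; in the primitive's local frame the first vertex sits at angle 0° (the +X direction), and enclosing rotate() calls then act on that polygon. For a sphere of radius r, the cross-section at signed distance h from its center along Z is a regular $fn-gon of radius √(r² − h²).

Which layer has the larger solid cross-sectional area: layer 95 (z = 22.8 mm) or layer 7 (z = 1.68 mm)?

layer 95 (z = 22.8 mm)

Layer 95 (z = 22.8): the sphere is not intersected at this z (|z−center|=14.800 > r=8); the 5×21 cube at (-0.5, 13) contributes its full rectangle (area 105.00 mm²); the cube at (8, -2.5) (footprint 11×29.5) is included at this height (area 324.50 mm²); Taking the union: the 2 present regions are separate (no shared area or edge), so areas and boundary lengths simply add and each stays a separate island — area = 429.50 mm². So its area = 429.50 mm². Layer 7 (z = 1.68): the r=8 sphere slices to a regular 8-gon of circumradius 4.905 (√(r²−h²) with h=6.32 from center) (area = (8/2)·4.905²·sin(360°/8) = 68.05 mm²); the 5×21 cube at (-0.5, 13) contributes its full rectangle (area 105.00 mm²); the cube at (8, -2.5) is not intersected at this z (z outside [3.5, 27.5]); Taking the union: the 2 present regions are separate (no shared area or edge), so areas and boundary lengths simply add and each stays a separate island — area = 173.05 mm². So its area = 173.05 mm². Layer 95 is larger (429.50 vs 173.05 mm²).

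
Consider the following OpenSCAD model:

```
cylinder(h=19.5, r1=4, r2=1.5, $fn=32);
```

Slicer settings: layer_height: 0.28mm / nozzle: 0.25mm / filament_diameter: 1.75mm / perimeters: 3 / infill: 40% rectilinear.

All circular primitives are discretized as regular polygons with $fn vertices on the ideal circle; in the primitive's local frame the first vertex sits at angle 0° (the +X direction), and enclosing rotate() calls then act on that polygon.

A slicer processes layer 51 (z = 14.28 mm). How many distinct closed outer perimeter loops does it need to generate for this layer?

1

At z = 14.28 mm: the cone: at t=0.732 of its height the radius interpolates to r₁+(r₂−r₁)t = 2.169, giving a regular 32-gon of that circumradius. The result has 1 disconnected region.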